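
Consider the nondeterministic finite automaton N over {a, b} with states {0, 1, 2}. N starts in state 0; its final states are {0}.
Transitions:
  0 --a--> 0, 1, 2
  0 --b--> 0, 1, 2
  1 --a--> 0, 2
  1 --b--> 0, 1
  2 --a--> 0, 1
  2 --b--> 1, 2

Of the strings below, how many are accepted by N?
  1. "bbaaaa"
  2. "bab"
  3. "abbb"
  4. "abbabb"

"bbaaaa": accepted
"bab": accepted
"abbb": accepted
"abbabb": accepted

4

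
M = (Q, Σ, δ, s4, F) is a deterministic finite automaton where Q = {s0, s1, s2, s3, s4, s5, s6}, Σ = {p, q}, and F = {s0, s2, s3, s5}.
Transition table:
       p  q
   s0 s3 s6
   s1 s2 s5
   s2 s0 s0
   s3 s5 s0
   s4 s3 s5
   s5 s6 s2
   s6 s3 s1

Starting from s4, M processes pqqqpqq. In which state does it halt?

s4 --p--> s3
s3 --q--> s0
s0 --q--> s6
s6 --q--> s1
s1 --p--> s2
s2 --q--> s0
s0 --q--> s6

s6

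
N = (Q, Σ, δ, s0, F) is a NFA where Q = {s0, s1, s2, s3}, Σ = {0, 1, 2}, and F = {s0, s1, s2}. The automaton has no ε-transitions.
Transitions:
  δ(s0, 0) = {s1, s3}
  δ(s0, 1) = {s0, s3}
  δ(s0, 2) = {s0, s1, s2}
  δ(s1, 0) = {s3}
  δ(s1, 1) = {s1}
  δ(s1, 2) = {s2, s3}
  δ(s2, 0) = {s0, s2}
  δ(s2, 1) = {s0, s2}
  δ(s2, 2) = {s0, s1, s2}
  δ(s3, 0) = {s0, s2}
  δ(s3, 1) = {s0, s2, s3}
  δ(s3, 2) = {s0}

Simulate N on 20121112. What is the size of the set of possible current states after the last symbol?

Start: {s0}
read 2: {s0, s1, s2}
read 0: {s0, s1, s2, s3}
read 1: {s0, s1, s2, s3}
read 2: {s0, s1, s2, s3}
read 1: {s0, s1, s2, s3}
read 1: {s0, s1, s2, s3}
read 1: {s0, s1, s2, s3}
read 2: {s0, s1, s2, s3}
Final reachable set {s0, s1, s2, s3} has 4 states.

4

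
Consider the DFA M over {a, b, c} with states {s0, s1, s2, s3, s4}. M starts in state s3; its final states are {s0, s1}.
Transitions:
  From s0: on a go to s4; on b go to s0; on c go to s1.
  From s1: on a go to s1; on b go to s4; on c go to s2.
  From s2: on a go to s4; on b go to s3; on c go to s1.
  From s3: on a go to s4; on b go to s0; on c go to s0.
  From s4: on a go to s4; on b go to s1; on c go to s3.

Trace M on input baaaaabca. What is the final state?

s3 --b--> s0
s0 --a--> s4
s4 --a--> s4
s4 --a--> s4
s4 --a--> s4
s4 --a--> s4
s4 --b--> s1
s1 --c--> s2
s2 --a--> s4

s4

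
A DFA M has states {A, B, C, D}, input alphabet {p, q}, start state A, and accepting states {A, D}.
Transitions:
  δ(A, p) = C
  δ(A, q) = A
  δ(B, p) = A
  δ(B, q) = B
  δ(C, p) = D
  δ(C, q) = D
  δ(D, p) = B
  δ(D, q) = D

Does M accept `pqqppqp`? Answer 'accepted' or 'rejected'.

A --p--> C
C --q--> D
D --q--> D
D --p--> B
B --p--> A
A --q--> A
A --p--> C
End in state C, which is not an accepting state.

rejected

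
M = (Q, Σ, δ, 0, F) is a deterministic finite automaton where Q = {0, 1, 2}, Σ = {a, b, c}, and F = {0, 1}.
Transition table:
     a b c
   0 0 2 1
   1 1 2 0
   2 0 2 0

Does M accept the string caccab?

rejected

0 --c--> 1
1 --a--> 1
1 --c--> 0
0 --c--> 1
1 --a--> 1
1 --b--> 2
End in state 2, which is not an accepting state.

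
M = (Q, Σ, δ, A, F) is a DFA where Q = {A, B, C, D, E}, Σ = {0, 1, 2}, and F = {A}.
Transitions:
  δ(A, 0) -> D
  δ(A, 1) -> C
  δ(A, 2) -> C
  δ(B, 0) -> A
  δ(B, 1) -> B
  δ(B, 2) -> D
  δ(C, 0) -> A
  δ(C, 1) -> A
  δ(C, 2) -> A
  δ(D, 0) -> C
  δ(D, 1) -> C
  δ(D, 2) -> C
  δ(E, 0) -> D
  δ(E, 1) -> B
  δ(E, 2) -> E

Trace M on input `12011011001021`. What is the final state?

A --1--> C
C --2--> A
A --0--> D
D --1--> C
C --1--> A
A --0--> D
D --1--> C
C --1--> A
A --0--> D
D --0--> C
C --1--> A
A --0--> D
D --2--> C
C --1--> A

A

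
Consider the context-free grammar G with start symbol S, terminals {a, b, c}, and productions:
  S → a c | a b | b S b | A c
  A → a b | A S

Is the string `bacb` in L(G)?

yes

S ⇒ bSb ⇒ bacb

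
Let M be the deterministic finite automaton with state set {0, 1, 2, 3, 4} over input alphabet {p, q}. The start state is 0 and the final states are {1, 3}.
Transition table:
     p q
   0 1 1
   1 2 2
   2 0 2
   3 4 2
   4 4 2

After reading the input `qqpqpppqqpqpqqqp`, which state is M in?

0 --q--> 1
1 --q--> 2
2 --p--> 0
0 --q--> 1
1 --p--> 2
2 --p--> 0
0 --p--> 1
1 --q--> 2
2 --q--> 2
2 --p--> 0
0 --q--> 1
1 --p--> 2
2 --q--> 2
2 --q--> 2
2 --q--> 2
2 --p--> 0

0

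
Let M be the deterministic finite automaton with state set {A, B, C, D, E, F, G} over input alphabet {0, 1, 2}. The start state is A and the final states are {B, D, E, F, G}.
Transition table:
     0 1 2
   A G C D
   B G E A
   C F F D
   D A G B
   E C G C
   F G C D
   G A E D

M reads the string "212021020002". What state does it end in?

A --2--> D
D --1--> G
G --2--> D
D --0--> A
A --2--> D
D --1--> G
G --0--> A
A --2--> D
D --0--> A
A --0--> G
G --0--> A
A --2--> D

D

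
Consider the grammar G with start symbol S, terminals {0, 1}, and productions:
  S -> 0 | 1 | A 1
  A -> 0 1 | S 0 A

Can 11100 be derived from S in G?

no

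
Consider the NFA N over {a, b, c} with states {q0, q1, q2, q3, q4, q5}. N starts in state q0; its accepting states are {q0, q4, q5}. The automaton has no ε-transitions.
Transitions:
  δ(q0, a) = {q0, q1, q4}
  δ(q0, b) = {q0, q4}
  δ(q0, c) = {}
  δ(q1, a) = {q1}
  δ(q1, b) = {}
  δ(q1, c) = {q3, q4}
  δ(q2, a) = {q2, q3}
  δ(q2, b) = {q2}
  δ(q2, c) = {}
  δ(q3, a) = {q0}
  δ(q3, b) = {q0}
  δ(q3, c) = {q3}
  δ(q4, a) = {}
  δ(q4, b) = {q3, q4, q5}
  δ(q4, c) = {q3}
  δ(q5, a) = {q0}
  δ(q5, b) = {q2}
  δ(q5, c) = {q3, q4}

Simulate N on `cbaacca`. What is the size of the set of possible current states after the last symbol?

Start: {q0}
read c: {}
The reachable set is empty and stays empty for the remaining 6 symbols.
Final reachable set {} has 0 states.

0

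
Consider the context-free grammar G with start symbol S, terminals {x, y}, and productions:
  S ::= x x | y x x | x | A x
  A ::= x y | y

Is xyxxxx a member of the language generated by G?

no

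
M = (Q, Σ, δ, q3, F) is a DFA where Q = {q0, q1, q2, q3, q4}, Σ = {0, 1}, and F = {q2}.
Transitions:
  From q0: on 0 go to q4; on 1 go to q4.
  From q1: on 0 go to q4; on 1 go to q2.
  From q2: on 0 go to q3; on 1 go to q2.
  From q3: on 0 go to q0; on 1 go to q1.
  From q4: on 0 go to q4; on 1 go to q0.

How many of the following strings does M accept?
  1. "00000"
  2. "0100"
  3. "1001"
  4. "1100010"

"00000": rejected
"0100": rejected
"1001": rejected
"1100010": rejected

0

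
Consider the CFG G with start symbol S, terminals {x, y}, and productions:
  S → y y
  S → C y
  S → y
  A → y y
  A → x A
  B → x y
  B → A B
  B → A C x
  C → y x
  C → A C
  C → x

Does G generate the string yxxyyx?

no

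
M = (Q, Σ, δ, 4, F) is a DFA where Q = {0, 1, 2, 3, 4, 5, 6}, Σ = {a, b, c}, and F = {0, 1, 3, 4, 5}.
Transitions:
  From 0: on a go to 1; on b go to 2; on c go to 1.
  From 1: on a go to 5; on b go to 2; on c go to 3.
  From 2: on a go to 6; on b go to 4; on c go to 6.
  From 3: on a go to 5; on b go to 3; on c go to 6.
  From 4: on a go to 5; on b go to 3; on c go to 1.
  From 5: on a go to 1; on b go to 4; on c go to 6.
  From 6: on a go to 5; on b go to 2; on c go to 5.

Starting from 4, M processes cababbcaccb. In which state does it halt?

4 --c--> 1
1 --a--> 5
5 --b--> 4
4 --a--> 5
5 --b--> 4
4 --b--> 3
3 --c--> 6
6 --a--> 5
5 --c--> 6
6 --c--> 5
5 --b--> 4

4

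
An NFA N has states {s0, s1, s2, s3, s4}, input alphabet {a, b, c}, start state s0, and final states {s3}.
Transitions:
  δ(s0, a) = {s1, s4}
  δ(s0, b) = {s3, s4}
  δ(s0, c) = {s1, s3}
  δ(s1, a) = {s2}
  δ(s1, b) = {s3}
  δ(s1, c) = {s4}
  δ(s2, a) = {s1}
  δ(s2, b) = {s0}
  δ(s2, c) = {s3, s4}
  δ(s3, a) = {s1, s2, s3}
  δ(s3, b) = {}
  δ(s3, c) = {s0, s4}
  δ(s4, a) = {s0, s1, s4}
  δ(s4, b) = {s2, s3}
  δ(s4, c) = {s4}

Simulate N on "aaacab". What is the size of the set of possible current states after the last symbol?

4

Start: {s0}
read a: {s1, s4}
read a: {s0, s1, s2, s4}
read a: {s0, s1, s2, s4}
read c: {s1, s3, s4}
read a: {s0, s1, s2, s3, s4}
read b: {s0, s2, s3, s4}
Final reachable set {s0, s2, s3, s4} has 4 states.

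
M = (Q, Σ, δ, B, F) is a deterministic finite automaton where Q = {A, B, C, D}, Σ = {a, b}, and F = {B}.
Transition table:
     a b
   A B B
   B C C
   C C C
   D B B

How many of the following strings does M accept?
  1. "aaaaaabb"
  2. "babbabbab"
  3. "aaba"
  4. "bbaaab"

0

"aaaaaabb": rejected
"babbabbab": rejected
"aaba": rejected
"bbaaab": rejected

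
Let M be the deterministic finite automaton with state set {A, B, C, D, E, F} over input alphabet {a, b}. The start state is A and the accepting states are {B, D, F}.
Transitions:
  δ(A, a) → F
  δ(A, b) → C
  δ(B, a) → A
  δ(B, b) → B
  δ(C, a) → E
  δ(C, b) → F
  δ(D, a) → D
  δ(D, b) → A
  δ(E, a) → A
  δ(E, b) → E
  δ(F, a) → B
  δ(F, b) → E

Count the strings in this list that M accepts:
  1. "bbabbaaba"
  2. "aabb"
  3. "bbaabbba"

"bbabbaaba": rejected
"aabb": accepted
"bbaabbba": rejected

1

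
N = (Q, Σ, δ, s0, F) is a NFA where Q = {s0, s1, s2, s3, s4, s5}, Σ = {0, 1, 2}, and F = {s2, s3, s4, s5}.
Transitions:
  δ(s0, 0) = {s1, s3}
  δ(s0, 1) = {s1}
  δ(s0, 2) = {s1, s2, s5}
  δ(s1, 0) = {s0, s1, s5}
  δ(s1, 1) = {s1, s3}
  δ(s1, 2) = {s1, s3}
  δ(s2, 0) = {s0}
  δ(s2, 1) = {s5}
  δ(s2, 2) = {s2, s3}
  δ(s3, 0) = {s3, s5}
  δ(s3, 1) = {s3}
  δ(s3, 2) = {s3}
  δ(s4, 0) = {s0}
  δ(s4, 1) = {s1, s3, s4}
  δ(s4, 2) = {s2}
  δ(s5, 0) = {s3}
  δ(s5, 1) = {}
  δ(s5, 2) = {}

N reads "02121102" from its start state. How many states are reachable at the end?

4

Start: {s0}
read 0: {s1, s3}
read 2: {s1, s3}
read 1: {s1, s3}
read 2: {s1, s3}
read 1: {s1, s3}
read 1: {s1, s3}
read 0: {s0, s1, s3, s5}
read 2: {s1, s2, s3, s5}
Final reachable set {s1, s2, s3, s5} has 4 states.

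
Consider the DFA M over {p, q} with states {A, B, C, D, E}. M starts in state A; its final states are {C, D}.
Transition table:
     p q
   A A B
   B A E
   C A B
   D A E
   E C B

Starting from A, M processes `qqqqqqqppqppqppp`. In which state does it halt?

A --q--> B
B --q--> E
E --q--> B
B --q--> E
E --q--> B
B --q--> E
E --q--> B
B --p--> A
A --p--> A
A --q--> B
B --p--> A
A --p--> A
A --q--> B
B --p--> A
A --p--> A
A --p--> A

A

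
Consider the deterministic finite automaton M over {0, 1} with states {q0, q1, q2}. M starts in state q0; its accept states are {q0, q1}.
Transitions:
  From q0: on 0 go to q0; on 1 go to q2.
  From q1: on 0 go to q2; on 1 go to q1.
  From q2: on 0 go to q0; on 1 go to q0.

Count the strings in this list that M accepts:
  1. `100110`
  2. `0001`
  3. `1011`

`100110`: accepted
`0001`: rejected
`1011`: accepted

2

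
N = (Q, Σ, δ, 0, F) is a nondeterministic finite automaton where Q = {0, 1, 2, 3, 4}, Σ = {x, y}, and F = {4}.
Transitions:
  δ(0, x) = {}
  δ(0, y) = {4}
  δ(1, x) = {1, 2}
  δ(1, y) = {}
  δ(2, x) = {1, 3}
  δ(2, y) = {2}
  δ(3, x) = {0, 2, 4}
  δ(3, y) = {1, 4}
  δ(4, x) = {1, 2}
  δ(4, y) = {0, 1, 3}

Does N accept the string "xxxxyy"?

Start: {0}
read x: {}
The reachable set is empty and stays empty for the remaining 5 symbols.
Reachable ∩ accepting = {} — empty.

rejected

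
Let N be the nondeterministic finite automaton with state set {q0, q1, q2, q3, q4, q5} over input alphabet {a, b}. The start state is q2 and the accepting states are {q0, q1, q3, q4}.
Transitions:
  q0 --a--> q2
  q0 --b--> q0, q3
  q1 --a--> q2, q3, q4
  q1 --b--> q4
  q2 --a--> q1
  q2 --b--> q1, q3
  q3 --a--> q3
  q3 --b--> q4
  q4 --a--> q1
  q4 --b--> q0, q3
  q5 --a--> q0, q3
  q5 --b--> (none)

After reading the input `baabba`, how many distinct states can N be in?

Start: {q2}
read b: {q1, q3}
read a: {q2, q3, q4}
read a: {q1, q3}
read b: {q4}
read b: {q0, q3}
read a: {q2, q3}
Final reachable set {q2, q3} has 2 states.

2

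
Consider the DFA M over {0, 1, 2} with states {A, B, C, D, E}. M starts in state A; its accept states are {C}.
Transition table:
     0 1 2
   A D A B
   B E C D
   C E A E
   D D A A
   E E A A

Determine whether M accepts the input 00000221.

accepted

A --0--> D
D --0--> D
D --0--> D
D --0--> D
D --0--> D
D --2--> A
A --2--> B
B --1--> C
End in state C, which is an accepting state.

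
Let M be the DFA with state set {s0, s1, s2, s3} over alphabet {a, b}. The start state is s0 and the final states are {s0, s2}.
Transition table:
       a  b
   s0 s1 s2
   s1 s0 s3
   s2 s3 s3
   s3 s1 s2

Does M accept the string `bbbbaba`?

s0 --b--> s2
s2 --b--> s3
s3 --b--> s2
s2 --b--> s3
s3 --a--> s1
s1 --b--> s3
s3 --a--> s1
End in state s1, which is not an accepting state.

rejected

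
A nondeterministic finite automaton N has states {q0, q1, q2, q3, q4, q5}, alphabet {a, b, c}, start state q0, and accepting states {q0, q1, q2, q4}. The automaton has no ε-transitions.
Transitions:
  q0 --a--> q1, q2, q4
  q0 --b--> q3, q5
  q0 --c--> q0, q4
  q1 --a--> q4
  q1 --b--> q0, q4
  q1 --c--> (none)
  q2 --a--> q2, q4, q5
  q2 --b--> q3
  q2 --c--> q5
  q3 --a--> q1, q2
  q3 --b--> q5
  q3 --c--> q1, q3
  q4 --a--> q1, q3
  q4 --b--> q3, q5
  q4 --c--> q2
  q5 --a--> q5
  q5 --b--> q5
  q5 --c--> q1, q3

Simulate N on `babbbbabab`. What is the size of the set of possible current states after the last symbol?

Start: {q0}
read b: {q3, q5}
read a: {q1, q2, q5}
read b: {q0, q3, q4, q5}
read b: {q3, q5}
read b: {q5}
read b: {q5}
read a: {q5}
read b: {q5}
read a: {q5}
read b: {q5}
Final reachable set {q5} has 1 state.

1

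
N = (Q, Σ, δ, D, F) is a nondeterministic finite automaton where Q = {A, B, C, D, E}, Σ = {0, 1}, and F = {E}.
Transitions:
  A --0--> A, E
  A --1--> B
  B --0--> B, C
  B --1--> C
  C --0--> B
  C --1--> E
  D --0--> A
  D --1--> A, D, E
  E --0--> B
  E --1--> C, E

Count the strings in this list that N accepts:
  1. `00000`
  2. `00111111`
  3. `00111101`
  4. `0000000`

`00000`: accepted
`00111111`: accepted
`00111101`: rejected
`0000000`: accepted

3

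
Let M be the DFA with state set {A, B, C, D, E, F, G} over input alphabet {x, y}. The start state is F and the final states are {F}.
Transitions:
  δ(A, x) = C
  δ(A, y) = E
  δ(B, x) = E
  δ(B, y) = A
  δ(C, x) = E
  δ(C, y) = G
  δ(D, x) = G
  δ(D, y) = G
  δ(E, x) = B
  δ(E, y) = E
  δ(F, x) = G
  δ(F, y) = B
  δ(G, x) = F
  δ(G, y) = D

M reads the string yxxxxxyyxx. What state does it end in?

E

F --y--> B
B --x--> E
E --x--> B
B --x--> E
E --x--> B
B --x--> E
E --y--> E
E --y--> E
E --x--> B
B --x--> E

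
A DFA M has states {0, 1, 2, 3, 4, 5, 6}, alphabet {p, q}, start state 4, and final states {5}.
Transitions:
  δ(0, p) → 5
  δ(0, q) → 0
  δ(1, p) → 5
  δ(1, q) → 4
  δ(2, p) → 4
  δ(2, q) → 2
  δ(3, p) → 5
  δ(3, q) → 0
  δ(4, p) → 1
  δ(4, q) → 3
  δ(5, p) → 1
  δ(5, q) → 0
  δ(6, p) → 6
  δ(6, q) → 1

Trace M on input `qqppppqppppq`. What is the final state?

0

4 --q--> 3
3 --q--> 0
0 --p--> 5
5 --p--> 1
1 --p--> 5
5 --p--> 1
1 --q--> 4
4 --p--> 1
1 --p--> 5
5 --p--> 1
1 --p--> 5
5 --q--> 0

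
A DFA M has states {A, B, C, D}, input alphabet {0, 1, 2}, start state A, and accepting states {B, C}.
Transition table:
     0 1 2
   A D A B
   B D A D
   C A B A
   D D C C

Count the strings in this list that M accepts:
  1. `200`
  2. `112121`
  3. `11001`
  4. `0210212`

`200`: rejected
`112121`: rejected
`11001`: accepted
`0210212`: rejected

1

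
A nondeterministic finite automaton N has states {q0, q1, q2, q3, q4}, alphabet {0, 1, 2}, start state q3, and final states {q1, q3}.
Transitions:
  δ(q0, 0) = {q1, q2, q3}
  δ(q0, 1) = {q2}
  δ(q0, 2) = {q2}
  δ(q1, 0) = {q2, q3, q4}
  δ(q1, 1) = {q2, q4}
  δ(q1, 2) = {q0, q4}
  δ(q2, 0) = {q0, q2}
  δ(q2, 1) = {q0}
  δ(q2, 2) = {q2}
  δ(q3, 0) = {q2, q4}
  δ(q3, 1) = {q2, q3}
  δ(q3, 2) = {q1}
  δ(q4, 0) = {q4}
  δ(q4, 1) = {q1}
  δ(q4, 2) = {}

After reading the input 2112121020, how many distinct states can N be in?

5

Start: {q3}
read 2: {q1}
read 1: {q2, q4}
read 1: {q0, q1}
read 2: {q0, q2, q4}
read 1: {q0, q1, q2}
read 2: {q0, q2, q4}
read 1: {q0, q1, q2}
read 0: {q0, q1, q2, q3, q4}
read 2: {q0, q1, q2, q4}
read 0: {q0, q1, q2, q3, q4}
Final reachable set {q0, q1, q2, q3, q4} has 5 states.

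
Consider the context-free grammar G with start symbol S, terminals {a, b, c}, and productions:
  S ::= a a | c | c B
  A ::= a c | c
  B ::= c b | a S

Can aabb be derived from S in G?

no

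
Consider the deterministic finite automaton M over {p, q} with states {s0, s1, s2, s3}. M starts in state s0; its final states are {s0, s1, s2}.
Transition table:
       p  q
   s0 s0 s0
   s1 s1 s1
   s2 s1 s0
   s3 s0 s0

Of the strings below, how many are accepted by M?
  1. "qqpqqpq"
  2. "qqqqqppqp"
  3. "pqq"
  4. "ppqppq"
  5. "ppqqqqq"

"qqpqqpq": accepted
"qqqqqppqp": accepted
"pqq": accepted
"ppqppq": accepted
"ppqqqqq": accepted

5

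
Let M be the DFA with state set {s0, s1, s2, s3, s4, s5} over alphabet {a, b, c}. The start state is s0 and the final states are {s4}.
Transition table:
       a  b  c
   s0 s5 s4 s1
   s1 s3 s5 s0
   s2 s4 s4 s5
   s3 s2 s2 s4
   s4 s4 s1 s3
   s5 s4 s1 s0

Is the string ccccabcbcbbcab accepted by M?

accepted

s0 --c--> s1
s1 --c--> s0
s0 --c--> s1
s1 --c--> s0
s0 --a--> s5
s5 --b--> s1
s1 --c--> s0
s0 --b--> s4
s4 --c--> s3
s3 --b--> s2
s2 --b--> s4
s4 --c--> s3
s3 --a--> s2
s2 --b--> s4
End in state s4, which is an accepting state.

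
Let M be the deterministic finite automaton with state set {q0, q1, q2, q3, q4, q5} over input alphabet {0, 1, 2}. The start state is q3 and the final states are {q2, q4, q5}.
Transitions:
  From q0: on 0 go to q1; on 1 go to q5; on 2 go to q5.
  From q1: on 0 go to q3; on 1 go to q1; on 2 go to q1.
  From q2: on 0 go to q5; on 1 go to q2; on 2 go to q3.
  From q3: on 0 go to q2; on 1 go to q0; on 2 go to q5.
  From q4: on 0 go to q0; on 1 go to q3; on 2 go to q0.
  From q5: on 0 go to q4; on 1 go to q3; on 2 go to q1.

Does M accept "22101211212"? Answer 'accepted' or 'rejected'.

q3 --2--> q5
q5 --2--> q1
q1 --1--> q1
q1 --0--> q3
q3 --1--> q0
q0 --2--> q5
q5 --1--> q3
q3 --1--> q0
q0 --2--> q5
q5 --1--> q3
q3 --2--> q5
End in state q5, which is an accepting state.

accepted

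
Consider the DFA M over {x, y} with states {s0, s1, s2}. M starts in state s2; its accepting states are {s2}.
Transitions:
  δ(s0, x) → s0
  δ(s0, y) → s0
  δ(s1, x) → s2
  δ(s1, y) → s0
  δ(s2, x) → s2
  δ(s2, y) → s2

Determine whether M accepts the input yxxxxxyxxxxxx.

s2 --y--> s2
s2 --x--> s2
s2 --x--> s2
s2 --x--> s2
s2 --x--> s2
s2 --x--> s2
s2 --y--> s2
s2 --x--> s2
s2 --x--> s2
s2 --x--> s2
s2 --x--> s2
s2 --x--> s2
s2 --x--> s2
End in state s2, which is an accepting state.

accepted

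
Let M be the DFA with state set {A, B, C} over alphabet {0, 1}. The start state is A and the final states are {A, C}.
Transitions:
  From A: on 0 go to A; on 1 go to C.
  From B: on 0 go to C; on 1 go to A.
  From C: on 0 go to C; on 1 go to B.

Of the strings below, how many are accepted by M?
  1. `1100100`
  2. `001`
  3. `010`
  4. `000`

4

`1100100`: accepted
`001`: accepted
`010`: accepted
`000`: accepted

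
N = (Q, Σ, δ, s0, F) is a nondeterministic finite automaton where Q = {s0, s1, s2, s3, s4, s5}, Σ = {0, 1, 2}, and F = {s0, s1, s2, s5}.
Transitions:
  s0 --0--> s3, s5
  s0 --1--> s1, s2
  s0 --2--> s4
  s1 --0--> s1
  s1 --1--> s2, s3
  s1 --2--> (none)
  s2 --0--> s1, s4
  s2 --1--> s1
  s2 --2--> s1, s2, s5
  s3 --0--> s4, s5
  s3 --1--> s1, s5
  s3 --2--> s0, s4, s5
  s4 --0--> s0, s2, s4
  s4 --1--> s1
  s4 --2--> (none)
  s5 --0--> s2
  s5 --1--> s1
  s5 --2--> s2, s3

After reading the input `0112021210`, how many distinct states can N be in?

4

Start: {s0}
read 0: {s3, s5}
read 1: {s1, s5}
read 1: {s1, s2, s3}
read 2: {s0, s1, s2, s4, s5}
read 0: {s0, s1, s2, s3, s4, s5}
read 2: {s0, s1, s2, s3, s4, s5}
read 1: {s1, s2, s3, s5}
read 2: {s0, s1, s2, s3, s4, s5}
read 1: {s1, s2, s3, s5}
read 0: {s1, s2, s4, s5}
Final reachable set {s1, s2, s4, s5} has 4 states.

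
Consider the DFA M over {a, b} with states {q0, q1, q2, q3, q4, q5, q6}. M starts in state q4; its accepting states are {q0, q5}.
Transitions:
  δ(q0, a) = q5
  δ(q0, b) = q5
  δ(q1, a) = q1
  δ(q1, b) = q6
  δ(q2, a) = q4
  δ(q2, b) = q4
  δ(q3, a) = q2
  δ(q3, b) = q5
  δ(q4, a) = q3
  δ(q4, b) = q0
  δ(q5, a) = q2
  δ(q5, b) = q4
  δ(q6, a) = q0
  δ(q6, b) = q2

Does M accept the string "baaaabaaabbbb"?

q4 --b--> q0
q0 --a--> q5
q5 --a--> q2
q2 --a--> q4
q4 --a--> q3
q3 --b--> q5
q5 --a--> q2
q2 --a--> q4
q4 --a--> q3
q3 --b--> q5
q5 --b--> q4
q4 --b--> q0
q0 --b--> q5
End in state q5, which is an accepting state.

accepted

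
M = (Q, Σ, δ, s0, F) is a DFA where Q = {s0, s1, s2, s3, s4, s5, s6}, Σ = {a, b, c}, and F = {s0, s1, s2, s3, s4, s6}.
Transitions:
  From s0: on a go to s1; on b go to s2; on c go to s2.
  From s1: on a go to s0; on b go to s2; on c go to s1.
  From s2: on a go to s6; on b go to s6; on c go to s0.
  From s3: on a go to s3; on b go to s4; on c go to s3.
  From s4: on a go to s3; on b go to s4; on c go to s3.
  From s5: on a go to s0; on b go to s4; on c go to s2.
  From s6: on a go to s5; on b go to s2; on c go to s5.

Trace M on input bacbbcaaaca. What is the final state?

s0 --b--> s2
s2 --a--> s6
s6 --c--> s5
s5 --b--> s4
s4 --b--> s4
s4 --c--> s3
s3 --a--> s3
s3 --a--> s3
s3 --a--> s3
s3 --c--> s3
s3 --a--> s3

s3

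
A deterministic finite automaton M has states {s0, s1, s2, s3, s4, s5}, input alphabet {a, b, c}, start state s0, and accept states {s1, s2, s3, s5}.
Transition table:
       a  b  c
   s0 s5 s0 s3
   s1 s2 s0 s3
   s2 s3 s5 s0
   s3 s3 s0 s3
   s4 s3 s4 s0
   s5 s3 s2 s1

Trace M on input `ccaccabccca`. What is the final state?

s0 --c--> s3
s3 --c--> s3
s3 --a--> s3
s3 --c--> s3
s3 --c--> s3
s3 --a--> s3
s3 --b--> s0
s0 --c--> s3
s3 --c--> s3
s3 --c--> s3
s3 --a--> s3

s3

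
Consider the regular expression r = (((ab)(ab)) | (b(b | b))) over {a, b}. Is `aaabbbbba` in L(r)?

no

Neither ((ab)(ab)) nor (b(b|b)) matches aaabbbbba.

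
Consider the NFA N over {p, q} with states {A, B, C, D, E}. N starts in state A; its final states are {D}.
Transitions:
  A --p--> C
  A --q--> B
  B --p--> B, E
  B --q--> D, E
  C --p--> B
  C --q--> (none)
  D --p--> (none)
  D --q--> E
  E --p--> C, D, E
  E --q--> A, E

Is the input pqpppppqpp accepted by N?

Start: {A}
read p: {C}
read q: {}
The reachable set is empty and stays empty for the remaining 8 symbols.
Reachable ∩ accepting = {} — empty.

rejected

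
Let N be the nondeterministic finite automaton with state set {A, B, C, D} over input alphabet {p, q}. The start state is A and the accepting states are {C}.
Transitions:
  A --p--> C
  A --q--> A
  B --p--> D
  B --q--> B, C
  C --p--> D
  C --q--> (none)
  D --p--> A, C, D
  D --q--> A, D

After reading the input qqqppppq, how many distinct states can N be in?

Start: {A}
read q: {A}
read q: {A}
read q: {A}
read p: {C}
read p: {D}
read p: {A, C, D}
read p: {A, C, D}
read q: {A, D}
Final reachable set {A, D} has 2 states.

2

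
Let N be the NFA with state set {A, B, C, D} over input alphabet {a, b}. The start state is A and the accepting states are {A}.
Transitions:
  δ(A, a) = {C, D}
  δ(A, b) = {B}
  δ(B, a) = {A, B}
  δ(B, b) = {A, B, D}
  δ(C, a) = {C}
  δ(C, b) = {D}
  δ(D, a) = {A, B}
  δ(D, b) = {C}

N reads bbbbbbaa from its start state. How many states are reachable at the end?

Start: {A}
read b: {B}
read b: {A, B, D}
read b: {A, B, C, D}
read b: {A, B, C, D}
read b: {A, B, C, D}
read b: {A, B, C, D}
read a: {A, B, C, D}
read a: {A, B, C, D}
Final reachable set {A, B, C, D} has 4 states.

4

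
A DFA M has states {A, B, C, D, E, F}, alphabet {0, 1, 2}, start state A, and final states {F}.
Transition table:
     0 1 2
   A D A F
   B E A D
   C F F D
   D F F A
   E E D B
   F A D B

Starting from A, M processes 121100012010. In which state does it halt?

A

A --1--> A
A --2--> F
F --1--> D
D --1--> F
F --0--> A
A --0--> D
D --0--> F
F --1--> D
D --2--> A
A --0--> D
D --1--> F
F --0--> A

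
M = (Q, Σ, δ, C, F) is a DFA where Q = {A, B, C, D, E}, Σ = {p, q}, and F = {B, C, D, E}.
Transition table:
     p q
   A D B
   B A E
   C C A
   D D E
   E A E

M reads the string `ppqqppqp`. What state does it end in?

C --p--> C
C --p--> C
C --q--> A
A --q--> B
B --p--> A
A --p--> D
D --q--> E
E --p--> A

A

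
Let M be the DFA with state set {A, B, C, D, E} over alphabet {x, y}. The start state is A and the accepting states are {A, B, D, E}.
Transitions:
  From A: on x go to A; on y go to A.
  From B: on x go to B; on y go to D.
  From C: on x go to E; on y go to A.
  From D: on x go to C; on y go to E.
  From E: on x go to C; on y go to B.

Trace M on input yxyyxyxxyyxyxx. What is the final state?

A

A --y--> A
A --x--> A
A --y--> A
A --y--> A
A --x--> A
A --y--> A
A --x--> A
A --x--> A
A --y--> A
A --y--> A
A --x--> A
A --y--> A
A --x--> A
A --x--> A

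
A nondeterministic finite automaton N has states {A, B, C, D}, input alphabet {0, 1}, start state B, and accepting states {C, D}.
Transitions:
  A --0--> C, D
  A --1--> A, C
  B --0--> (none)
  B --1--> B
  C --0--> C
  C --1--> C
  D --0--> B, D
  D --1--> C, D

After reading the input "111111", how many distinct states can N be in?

1

Start: {B}
read 1: {B}
read 1: {B}
read 1: {B}
read 1: {B}
read 1: {B}
read 1: {B}
Final reachable set {B} has 1 state.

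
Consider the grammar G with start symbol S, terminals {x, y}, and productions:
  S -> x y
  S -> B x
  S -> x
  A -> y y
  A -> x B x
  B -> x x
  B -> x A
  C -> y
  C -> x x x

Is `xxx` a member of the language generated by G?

S ⇒ Bx ⇒ xxx

yes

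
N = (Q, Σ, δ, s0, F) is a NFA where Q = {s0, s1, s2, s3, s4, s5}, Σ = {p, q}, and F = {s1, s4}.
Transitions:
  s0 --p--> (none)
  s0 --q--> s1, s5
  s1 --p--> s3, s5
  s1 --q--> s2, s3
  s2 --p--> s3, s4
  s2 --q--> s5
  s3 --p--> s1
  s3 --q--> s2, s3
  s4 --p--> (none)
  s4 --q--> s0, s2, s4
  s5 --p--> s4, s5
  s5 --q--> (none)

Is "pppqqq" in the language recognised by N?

rejected

Start: {s0}
read p: {}
The reachable set is empty and stays empty for the remaining 5 symbols.
Reachable ∩ accepting = {} — empty.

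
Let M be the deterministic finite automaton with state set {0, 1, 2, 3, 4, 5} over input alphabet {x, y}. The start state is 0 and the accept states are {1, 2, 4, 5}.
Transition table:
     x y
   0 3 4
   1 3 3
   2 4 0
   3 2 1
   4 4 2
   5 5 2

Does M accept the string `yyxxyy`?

rejected

0 --y--> 4
4 --y--> 2
2 --x--> 4
4 --x--> 4
4 --y--> 2
2 --y--> 0
End in state 0, which is not an accepting state.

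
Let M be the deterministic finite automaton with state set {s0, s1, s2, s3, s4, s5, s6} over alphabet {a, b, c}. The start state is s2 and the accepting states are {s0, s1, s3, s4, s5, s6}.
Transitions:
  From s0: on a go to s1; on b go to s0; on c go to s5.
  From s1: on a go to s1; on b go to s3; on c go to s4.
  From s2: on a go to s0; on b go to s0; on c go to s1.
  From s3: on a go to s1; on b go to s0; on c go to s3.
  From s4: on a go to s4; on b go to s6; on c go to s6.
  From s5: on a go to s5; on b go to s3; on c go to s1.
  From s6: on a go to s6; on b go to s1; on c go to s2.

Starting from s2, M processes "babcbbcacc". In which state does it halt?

s4

s2 --b--> s0
s0 --a--> s1
s1 --b--> s3
s3 --c--> s3
s3 --b--> s0
s0 --b--> s0
s0 --c--> s5
s5 --a--> s5
s5 --c--> s1
s1 --c--> s4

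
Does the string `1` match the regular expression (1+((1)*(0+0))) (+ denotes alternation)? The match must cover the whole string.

yes

The left alternative 1 matches 1.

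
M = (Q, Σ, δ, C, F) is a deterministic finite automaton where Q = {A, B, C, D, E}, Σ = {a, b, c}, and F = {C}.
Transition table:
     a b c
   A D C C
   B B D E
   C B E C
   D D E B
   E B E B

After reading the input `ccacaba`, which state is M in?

D

C --c--> C
C --c--> C
C --a--> B
B --c--> E
E --a--> B
B --b--> D
D --a--> D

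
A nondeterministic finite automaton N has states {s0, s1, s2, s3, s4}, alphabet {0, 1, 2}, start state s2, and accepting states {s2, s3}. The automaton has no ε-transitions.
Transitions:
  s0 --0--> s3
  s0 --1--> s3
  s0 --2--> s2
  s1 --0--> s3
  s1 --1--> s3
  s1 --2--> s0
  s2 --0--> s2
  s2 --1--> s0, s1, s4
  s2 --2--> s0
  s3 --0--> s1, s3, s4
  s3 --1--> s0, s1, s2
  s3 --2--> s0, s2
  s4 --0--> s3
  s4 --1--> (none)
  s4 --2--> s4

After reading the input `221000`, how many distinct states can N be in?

Start: {s2}
read 2: {s0}
read 2: {s2}
read 1: {s0, s1, s4}
read 0: {s3}
read 0: {s1, s3, s4}
read 0: {s1, s3, s4}
Final reachable set {s1, s3, s4} has 3 states.

3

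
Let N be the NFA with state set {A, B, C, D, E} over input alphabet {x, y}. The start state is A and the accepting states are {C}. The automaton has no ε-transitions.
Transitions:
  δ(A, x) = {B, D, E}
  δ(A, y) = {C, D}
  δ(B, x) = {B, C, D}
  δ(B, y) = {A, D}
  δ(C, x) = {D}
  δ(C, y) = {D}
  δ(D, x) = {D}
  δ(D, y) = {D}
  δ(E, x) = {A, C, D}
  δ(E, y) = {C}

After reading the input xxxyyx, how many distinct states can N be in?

1

Start: {A}
read x: {B, D, E}
read x: {A, B, C, D}
read x: {B, C, D, E}
read y: {A, C, D}
read y: {C, D}
read x: {D}
Final reachable set {D} has 1 state.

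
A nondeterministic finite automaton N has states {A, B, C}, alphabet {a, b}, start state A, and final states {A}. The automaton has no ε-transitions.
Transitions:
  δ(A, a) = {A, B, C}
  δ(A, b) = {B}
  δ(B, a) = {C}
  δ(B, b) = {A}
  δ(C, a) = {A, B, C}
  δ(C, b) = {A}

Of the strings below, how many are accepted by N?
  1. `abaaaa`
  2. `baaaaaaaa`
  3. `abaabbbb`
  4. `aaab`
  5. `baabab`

`abaaaa`: accepted
`baaaaaaaa`: accepted
`abaabbbb`: accepted
`aaab`: accepted
`baabab`: accepted

5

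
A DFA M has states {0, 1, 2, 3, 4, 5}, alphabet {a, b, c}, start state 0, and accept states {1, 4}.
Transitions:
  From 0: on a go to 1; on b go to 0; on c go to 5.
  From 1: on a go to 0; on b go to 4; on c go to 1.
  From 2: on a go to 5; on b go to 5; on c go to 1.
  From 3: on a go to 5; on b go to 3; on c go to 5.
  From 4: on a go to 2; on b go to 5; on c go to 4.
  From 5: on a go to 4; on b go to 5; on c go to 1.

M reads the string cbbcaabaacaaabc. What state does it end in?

0 --c--> 5
5 --b--> 5
5 --b--> 5
5 --c--> 1
1 --a--> 0
0 --a--> 1
1 --b--> 4
4 --a--> 2
2 --a--> 5
5 --c--> 1
1 --a--> 0
0 --a--> 1
1 --a--> 0
0 --b--> 0
0 --c--> 5

5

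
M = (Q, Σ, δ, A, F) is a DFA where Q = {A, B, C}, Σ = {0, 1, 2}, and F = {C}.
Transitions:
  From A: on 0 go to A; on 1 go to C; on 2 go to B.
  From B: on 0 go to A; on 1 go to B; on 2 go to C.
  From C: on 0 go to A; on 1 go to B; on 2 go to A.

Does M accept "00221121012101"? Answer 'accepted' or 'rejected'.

A --0--> A
A --0--> A
A --2--> B
B --2--> C
C --1--> B
B --1--> B
B --2--> C
C --1--> B
B --0--> A
A --1--> C
C --2--> A
A --1--> C
C --0--> A
A --1--> C
End in state C, which is an accepting state.

accepted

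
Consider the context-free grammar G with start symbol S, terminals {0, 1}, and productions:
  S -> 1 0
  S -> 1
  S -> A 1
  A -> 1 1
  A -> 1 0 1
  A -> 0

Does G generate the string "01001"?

no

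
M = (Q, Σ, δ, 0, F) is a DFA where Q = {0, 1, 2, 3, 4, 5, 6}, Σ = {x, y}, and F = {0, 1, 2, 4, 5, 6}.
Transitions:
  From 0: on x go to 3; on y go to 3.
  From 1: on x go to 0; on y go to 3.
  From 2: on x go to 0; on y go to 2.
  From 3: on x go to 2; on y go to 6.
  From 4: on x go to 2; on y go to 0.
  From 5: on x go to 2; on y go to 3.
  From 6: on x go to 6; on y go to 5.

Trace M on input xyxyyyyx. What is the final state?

2

0 --x--> 3
3 --y--> 6
6 --x--> 6
6 --y--> 5
5 --y--> 3
3 --y--> 6
6 --y--> 5
5 --x--> 2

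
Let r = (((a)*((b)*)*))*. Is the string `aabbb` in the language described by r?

Split into 5 pieces a · a · b · b · b; each matches ((a)*((b)*)*).

yes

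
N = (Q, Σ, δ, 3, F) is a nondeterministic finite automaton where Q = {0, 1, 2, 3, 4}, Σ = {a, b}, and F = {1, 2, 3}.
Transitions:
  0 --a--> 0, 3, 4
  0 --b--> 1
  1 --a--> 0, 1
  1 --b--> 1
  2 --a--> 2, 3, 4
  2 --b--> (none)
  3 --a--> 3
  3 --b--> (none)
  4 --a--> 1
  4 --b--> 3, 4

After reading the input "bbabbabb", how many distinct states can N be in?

Start: {3}
read b: {}
The reachable set is empty and stays empty for the remaining 7 symbols.
Final reachable set {} has 0 states.

0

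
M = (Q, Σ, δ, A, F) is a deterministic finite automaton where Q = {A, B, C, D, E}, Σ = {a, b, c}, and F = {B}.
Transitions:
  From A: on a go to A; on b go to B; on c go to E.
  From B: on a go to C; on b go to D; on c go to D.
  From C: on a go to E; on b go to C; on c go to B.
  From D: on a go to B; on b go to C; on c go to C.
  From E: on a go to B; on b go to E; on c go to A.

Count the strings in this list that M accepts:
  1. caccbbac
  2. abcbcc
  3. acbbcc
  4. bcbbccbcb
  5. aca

1

caccbbac: rejected
abcbcc: rejected
acbbcc: rejected
bcbbccbcb: rejected
aca: accepted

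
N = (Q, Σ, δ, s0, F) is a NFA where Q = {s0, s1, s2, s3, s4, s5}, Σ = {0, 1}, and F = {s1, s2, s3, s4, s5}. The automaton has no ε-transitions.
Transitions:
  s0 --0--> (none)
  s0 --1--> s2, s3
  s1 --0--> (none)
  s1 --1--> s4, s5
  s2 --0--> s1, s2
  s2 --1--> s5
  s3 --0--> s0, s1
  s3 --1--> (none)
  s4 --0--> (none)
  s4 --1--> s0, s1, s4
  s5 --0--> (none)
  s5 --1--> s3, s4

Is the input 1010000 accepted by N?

Start: {s0}
read 1: {s2, s3}
read 0: {s0, s1, s2}
read 1: {s2, s3, s4, s5}
read 0: {s0, s1, s2}
read 0: {s1, s2}
read 0: {s1, s2}
read 0: {s1, s2}
Reachable ∩ accepting = {s1, s2} — nonempty.

accepted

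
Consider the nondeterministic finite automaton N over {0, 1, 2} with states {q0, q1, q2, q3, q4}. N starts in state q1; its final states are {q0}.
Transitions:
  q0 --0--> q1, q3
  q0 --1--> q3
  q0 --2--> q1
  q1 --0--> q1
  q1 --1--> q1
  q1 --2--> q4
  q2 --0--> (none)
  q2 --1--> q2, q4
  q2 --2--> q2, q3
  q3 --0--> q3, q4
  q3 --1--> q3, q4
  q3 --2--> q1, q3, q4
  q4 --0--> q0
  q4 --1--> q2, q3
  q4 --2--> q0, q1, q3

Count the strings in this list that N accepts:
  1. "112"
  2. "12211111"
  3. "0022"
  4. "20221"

1

"112": rejected
"12211111": rejected
"0022": accepted
"20221": rejected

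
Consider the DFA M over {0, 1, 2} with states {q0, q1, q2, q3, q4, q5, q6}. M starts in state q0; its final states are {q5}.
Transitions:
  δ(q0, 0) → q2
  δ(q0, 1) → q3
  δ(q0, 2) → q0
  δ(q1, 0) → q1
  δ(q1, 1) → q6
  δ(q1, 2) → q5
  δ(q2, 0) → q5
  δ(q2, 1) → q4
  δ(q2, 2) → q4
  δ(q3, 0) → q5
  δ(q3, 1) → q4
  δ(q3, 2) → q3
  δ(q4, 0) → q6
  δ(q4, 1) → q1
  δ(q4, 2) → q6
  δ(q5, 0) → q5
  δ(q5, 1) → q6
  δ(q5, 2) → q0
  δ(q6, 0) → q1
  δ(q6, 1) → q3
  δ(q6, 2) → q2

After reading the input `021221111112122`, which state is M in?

q0 --0--> q2
q2 --2--> q4
q4 --1--> q1
q1 --2--> q5
q5 --2--> q0
q0 --1--> q3
q3 --1--> q4
q4 --1--> q1
q1 --1--> q6
q6 --1--> q3
q3 --1--> q4
q4 --2--> q6
q6 --1--> q3
q3 --2--> q3
q3 --2--> q3

q3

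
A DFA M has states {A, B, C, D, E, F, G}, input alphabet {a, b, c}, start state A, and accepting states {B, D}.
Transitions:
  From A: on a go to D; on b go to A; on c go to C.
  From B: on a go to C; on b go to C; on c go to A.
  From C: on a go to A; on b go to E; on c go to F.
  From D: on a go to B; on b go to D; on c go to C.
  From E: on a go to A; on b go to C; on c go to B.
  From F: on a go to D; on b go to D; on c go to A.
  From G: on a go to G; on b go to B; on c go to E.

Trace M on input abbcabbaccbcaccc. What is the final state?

A

A --a--> D
D --b--> D
D --b--> D
D --c--> C
C --a--> A
A --b--> A
A --b--> A
A --a--> D
D --c--> C
C --c--> F
F --b--> D
D --c--> C
C --a--> A
A --c--> C
C --c--> F
F --c--> A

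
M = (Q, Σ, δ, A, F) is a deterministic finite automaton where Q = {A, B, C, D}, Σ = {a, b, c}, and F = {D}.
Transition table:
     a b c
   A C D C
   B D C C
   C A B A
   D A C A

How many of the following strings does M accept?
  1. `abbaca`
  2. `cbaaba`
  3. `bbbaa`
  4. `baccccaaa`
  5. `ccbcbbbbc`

0

`abbaca`: rejected
`cbaaba`: rejected
`bbbaa`: rejected
`baccccaaa`: rejected
`ccbcbbbbc`: rejected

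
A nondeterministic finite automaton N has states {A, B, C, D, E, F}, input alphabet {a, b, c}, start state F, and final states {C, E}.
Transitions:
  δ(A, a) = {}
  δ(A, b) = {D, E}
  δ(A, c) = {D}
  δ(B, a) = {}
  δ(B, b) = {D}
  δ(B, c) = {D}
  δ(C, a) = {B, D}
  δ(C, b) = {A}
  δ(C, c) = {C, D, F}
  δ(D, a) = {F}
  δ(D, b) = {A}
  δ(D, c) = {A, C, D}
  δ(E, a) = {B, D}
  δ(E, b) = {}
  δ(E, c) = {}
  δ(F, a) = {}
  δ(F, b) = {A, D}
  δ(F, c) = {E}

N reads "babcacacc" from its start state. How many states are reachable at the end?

Start: {F}
read b: {A, D}
read a: {F}
read b: {A, D}
read c: {A, C, D}
read a: {B, D, F}
read c: {A, C, D, E}
read a: {B, D, F}
read c: {A, C, D, E}
read c: {A, C, D, F}
Final reachable set {A, C, D, F} has 4 states.

4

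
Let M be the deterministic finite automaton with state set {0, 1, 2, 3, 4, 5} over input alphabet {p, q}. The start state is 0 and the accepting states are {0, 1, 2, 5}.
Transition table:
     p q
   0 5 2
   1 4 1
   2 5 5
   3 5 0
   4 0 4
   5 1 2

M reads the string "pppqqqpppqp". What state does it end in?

0 --p--> 5
5 --p--> 1
1 --p--> 4
4 --q--> 4
4 --q--> 4
4 --q--> 4
4 --p--> 0
0 --p--> 5
5 --p--> 1
1 --q--> 1
1 --p--> 4

4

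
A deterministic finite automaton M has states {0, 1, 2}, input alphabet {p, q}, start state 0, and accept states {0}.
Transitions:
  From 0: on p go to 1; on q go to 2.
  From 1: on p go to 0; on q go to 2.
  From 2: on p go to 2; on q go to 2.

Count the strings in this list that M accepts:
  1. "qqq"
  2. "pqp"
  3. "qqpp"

0

"qqq": rejected
"pqp": rejected
"qqpp": rejected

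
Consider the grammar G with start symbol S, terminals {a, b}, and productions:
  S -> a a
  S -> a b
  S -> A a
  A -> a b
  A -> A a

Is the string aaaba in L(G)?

no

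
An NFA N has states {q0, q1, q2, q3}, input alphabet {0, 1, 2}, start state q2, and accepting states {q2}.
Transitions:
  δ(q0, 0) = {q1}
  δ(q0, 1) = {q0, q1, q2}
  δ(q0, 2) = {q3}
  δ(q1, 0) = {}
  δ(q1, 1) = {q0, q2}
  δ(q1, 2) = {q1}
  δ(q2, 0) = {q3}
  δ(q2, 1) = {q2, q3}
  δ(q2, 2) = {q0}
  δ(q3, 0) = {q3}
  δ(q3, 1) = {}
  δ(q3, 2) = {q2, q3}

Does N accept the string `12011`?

Start: {q2}
read 1: {q2, q3}
read 2: {q0, q2, q3}
read 0: {q1, q3}
read 1: {q0, q2}
read 1: {q0, q1, q2, q3}
Reachable ∩ accepting = {q2} — nonempty.

accepted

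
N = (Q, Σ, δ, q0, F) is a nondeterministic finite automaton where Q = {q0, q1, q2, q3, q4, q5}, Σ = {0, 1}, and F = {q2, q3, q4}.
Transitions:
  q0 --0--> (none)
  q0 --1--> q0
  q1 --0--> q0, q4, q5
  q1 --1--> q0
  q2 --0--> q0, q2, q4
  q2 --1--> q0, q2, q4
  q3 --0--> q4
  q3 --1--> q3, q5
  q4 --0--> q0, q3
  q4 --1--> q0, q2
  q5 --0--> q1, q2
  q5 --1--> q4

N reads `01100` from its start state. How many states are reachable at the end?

Start: {q0}
read 0: {}
The reachable set is empty and stays empty for the remaining 4 symbols.
Final reachable set {} has 0 states.

0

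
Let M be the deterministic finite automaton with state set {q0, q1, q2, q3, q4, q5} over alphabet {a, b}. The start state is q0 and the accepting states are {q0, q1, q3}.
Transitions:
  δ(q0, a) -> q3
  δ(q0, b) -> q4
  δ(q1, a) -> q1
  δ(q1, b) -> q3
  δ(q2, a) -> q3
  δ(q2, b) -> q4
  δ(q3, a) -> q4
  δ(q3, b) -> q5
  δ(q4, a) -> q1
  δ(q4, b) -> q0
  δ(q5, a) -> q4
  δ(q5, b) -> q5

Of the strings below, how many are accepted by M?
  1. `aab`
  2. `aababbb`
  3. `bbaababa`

1

`aab`: accepted
`aababbb`: rejected
`bbaababa`: rejected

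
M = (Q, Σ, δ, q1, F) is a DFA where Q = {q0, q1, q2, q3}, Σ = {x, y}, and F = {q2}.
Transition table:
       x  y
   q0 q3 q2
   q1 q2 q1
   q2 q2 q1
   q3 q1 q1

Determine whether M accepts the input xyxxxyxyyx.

accepted

q1 --x--> q2
q2 --y--> q1
q1 --x--> q2
q2 --x--> q2
q2 --x--> q2
q2 --y--> q1
q1 --x--> q2
q2 --y--> q1
q1 --y--> q1
q1 --x--> q2
End in state q2, which is an accepting state.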